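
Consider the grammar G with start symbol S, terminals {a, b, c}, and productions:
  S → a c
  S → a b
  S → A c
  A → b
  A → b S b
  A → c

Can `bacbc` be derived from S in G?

S ⇒ Ac ⇒ bSbc ⇒ bacbc

yes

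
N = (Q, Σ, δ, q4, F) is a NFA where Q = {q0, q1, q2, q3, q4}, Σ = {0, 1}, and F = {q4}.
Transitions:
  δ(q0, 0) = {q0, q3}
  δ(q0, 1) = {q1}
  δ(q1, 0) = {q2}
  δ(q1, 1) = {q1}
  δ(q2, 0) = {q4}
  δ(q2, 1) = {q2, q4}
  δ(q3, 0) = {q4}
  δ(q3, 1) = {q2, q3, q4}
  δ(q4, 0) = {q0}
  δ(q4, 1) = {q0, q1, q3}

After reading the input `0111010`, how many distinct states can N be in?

2

Start: {q4}
read 0: {q0}
read 1: {q1}
read 1: {q1}
read 1: {q1}
read 0: {q2}
read 1: {q2, q4}
read 0: {q0, q4}
Final reachable set {q0, q4} has 2 states.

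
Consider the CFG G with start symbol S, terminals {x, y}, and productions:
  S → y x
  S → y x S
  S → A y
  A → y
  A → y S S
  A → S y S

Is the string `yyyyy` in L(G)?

no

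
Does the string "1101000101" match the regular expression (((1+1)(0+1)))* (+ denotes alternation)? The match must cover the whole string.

1101000101 cannot be split into zero or more pieces each matching ((1+1)(0+1)).

no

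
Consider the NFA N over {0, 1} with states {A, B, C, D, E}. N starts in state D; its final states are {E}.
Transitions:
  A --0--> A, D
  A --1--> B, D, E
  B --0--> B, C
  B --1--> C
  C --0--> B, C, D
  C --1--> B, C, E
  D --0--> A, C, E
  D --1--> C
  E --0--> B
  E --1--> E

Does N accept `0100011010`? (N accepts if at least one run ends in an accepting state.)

Start: {D}
read 0: {A, C, E}
read 1: {B, C, D, E}
read 0: {A, B, C, D, E}
read 0: {A, B, C, D, E}
read 0: {A, B, C, D, E}
read 1: {B, C, D, E}
read 1: {B, C, E}
read 0: {B, C, D}
read 1: {B, C, E}
read 0: {B, C, D}
Reachable ∩ accepting = {} — empty.

rejected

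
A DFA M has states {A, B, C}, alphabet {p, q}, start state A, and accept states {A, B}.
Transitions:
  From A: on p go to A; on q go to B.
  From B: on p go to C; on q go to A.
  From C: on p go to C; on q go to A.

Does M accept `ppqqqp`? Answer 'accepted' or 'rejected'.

rejected

A --p--> A
A --p--> A
A --q--> B
B --q--> A
A --q--> B
B --p--> C
End in state C, which is not an accepting state.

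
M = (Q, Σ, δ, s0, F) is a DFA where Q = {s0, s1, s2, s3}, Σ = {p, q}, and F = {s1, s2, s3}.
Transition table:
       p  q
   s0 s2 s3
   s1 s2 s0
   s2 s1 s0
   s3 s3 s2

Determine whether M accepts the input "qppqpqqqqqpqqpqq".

s0 --q--> s3
s3 --p--> s3
s3 --p--> s3
s3 --q--> s2
s2 --p--> s1
s1 --q--> s0
s0 --q--> s3
s3 --q--> s2
s2 --q--> s0
s0 --q--> s3
s3 --p--> s3
s3 --q--> s2
s2 --q--> s0
s0 --p--> s2
s2 --q--> s0
s0 --q--> s3
End in state s3, which is an accepting state.

accepted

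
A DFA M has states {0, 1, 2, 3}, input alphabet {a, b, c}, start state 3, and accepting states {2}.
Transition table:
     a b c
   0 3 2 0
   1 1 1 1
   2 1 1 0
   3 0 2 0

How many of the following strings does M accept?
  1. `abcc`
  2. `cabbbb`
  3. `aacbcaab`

`abcc`: rejected
`cabbbb`: rejected
`aacbcaab`: accepted

1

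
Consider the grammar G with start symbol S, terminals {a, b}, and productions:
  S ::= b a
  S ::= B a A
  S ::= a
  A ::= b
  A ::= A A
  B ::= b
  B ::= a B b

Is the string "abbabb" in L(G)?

yes

S ⇒ BaA ⇒ aBbaA ⇒ abbaA ⇒ abbaAA ⇒ abbabA ⇒ abbabb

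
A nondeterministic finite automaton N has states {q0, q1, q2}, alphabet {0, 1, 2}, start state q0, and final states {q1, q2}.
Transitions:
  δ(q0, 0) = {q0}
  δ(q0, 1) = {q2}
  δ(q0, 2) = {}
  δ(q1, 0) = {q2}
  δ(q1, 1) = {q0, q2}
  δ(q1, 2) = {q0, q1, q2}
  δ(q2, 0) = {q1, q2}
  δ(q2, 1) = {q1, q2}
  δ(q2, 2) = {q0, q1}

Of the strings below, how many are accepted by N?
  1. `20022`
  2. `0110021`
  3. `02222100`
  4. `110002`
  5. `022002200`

`20022`: rejected
`0110021`: accepted
`02222100`: rejected
`110002`: accepted
`022002200`: rejected

2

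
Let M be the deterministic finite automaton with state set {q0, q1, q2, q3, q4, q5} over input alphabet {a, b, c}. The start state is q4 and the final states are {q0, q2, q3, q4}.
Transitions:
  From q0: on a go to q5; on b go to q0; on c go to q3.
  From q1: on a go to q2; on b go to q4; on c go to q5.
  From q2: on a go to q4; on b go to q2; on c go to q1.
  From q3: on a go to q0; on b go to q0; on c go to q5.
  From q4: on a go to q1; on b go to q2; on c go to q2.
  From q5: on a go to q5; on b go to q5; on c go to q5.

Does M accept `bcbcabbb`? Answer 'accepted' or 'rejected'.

accepted

q4 --b--> q2
q2 --c--> q1
q1 --b--> q4
q4 --c--> q2
q2 --a--> q4
q4 --b--> q2
q2 --b--> q2
q2 --b--> q2
End in state q2, which is an accepting state.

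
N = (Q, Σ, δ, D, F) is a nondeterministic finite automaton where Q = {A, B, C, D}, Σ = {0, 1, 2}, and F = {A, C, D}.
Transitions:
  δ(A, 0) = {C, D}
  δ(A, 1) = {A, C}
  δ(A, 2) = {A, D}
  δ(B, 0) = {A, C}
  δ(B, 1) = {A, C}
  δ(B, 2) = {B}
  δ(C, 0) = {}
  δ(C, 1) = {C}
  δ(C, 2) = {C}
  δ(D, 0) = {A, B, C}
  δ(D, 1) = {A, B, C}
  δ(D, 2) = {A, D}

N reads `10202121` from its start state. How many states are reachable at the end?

3

Start: {D}
read 1: {A, B, C}
read 0: {A, C, D}
read 2: {A, C, D}
read 0: {A, B, C, D}
read 2: {A, B, C, D}
read 1: {A, B, C}
read 2: {A, B, C, D}
read 1: {A, B, C}
Final reachable set {A, B, C} has 3 states.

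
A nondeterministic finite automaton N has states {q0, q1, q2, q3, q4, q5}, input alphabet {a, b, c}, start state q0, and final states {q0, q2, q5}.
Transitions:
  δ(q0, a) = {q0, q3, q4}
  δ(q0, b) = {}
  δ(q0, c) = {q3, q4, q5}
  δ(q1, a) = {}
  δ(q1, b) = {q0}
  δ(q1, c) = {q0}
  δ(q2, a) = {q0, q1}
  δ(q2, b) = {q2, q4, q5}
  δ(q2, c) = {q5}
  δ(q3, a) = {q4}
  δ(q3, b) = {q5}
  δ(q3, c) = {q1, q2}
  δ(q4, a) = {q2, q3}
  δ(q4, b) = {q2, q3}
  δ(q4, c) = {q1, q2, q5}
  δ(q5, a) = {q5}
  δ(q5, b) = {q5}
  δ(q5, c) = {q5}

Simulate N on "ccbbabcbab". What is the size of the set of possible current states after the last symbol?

Start: {q0}
read c: {q3, q4, q5}
read c: {q1, q2, q5}
read b: {q0, q2, q4, q5}
read b: {q2, q3, q4, q5}
read a: {q0, q1, q2, q3, q4, q5}
read b: {q0, q2, q3, q4, q5}
read c: {q1, q2, q3, q4, q5}
read b: {q0, q2, q3, q4, q5}
read a: {q0, q1, q2, q3, q4, q5}
read b: {q0, q2, q3, q4, q5}
Final reachable set {q0, q2, q3, q4, q5} has 5 states.

5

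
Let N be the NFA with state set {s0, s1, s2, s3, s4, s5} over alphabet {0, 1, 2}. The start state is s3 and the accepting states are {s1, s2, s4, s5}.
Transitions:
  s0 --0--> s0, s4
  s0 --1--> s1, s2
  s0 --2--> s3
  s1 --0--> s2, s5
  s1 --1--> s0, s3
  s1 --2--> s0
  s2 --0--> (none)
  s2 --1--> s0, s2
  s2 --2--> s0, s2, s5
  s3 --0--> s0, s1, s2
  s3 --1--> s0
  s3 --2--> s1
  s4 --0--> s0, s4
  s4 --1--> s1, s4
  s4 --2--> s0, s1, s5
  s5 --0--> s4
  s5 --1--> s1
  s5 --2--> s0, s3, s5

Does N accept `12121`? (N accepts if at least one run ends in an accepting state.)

Start: {s3}
read 1: {s0}
read 2: {s3}
read 1: {s0}
read 2: {s3}
read 1: {s0}
Reachable ∩ accepting = {} — empty.

rejected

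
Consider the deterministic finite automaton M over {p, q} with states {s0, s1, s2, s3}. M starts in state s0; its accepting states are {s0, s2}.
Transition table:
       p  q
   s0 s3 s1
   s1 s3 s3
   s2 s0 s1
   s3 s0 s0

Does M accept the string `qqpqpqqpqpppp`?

accepted

s0 --q--> s1
s1 --q--> s3
s3 --p--> s0
s0 --q--> s1
s1 --p--> s3
s3 --q--> s0
s0 --q--> s1
s1 --p--> s3
s3 --q--> s0
s0 --p--> s3
s3 --p--> s0
s0 --p--> s3
s3 --p--> s0
End in state s0, which is an accepting state.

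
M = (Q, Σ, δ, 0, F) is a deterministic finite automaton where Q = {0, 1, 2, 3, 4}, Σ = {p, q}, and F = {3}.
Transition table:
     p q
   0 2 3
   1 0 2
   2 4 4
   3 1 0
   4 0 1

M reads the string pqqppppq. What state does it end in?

0 --p--> 2
2 --q--> 4
4 --q--> 1
1 --p--> 0
0 --p--> 2
2 --p--> 4
4 --p--> 0
0 --q--> 3

3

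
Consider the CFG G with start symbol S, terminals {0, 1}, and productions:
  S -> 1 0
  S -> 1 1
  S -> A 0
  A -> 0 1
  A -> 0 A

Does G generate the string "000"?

no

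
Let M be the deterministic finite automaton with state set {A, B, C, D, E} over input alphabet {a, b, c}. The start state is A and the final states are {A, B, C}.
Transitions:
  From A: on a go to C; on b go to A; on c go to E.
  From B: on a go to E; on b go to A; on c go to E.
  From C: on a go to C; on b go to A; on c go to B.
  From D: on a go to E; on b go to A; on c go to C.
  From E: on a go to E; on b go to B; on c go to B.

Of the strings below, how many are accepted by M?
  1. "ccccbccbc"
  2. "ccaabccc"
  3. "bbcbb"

"ccccbccbc": rejected
"ccaabccc": rejected
"bbcbb": accepted

1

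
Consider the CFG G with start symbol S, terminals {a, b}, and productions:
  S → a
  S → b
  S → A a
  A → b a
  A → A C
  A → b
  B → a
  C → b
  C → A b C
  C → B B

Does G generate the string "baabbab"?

no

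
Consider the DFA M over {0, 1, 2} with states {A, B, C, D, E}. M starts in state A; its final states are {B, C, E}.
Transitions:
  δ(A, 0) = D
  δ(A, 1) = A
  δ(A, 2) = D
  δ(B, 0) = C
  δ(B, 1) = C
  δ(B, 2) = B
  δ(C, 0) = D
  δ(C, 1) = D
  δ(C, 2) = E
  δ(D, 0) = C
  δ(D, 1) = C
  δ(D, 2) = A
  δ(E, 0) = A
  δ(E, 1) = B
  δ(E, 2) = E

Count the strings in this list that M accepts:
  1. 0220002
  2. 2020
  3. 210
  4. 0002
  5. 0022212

0220002: accepted
2020: rejected
210: rejected
0002: rejected
0022212: accepted

2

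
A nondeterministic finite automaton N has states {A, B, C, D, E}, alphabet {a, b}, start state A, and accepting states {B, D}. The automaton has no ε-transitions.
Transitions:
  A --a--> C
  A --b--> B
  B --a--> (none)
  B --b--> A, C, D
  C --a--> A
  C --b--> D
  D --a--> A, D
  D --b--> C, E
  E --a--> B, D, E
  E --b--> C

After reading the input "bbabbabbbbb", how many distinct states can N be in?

5

Start: {A}
read b: {B}
read b: {A, C, D}
read a: {A, C, D}
read b: {B, C, D, E}
read b: {A, C, D, E}
read a: {A, B, C, D, E}
read b: {A, B, C, D, E}
read b: {A, B, C, D, E}
read b: {A, B, C, D, E}
read b: {A, B, C, D, E}
read b: {A, B, C, D, E}
Final reachable set {A, B, C, D, E} has 5 states.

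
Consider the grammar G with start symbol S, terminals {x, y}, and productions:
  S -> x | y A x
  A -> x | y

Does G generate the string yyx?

S ⇒ yAx ⇒ yyx

yes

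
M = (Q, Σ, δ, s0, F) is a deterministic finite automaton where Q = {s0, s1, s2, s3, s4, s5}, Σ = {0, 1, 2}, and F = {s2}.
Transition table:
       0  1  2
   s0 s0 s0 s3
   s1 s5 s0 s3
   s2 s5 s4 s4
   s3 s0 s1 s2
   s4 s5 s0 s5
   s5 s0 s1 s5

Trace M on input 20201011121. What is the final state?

s0 --2--> s3
s3 --0--> s0
s0 --2--> s3
s3 --0--> s0
s0 --1--> s0
s0 --0--> s0
s0 --1--> s0
s0 --1--> s0
s0 --1--> s0
s0 --2--> s3
s3 --1--> s1

s1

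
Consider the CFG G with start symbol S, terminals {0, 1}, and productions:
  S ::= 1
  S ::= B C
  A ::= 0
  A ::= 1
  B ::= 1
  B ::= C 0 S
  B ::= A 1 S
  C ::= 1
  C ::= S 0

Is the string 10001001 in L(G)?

no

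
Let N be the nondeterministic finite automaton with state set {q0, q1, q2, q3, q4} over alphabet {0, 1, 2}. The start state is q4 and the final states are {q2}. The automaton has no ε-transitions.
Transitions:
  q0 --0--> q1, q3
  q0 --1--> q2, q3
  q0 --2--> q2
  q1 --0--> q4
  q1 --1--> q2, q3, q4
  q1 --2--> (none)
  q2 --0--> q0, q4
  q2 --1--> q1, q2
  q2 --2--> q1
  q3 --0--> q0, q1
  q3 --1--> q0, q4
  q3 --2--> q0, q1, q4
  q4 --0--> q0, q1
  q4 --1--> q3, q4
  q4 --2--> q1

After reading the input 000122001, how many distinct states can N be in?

Start: {q4}
read 0: {q0, q1}
read 0: {q1, q3, q4}
read 0: {q0, q1, q4}
read 1: {q2, q3, q4}
read 2: {q0, q1, q4}
read 2: {q1, q2}
read 0: {q0, q4}
read 0: {q0, q1, q3}
read 1: {q0, q2, q3, q4}
Final reachable set {q0, q2, q3, q4} has 4 states.

4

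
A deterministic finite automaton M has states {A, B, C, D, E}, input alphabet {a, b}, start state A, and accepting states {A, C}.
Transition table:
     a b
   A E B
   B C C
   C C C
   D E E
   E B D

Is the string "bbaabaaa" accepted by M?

accepted

A --b--> B
B --b--> C
C --a--> C
C --a--> C
C --b--> C
C --a--> C
C --a--> C
C --a--> C
End in state C, which is an accepting state.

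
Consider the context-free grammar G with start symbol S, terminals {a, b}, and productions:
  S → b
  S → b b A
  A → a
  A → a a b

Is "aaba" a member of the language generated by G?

no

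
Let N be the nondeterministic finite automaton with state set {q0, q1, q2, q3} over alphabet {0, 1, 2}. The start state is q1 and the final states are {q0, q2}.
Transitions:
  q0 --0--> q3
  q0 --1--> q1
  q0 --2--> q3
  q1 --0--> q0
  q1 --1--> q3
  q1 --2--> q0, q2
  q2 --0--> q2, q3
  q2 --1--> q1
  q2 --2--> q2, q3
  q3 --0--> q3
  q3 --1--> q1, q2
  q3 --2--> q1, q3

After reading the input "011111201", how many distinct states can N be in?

Start: {q1}
read 0: {q0}
read 1: {q1}
read 1: {q3}
read 1: {q1, q2}
read 1: {q1, q3}
read 1: {q1, q2, q3}
read 2: {q0, q1, q2, q3}
read 0: {q0, q2, q3}
read 1: {q1, q2}
Final reachable set {q1, q2} has 2 states.

2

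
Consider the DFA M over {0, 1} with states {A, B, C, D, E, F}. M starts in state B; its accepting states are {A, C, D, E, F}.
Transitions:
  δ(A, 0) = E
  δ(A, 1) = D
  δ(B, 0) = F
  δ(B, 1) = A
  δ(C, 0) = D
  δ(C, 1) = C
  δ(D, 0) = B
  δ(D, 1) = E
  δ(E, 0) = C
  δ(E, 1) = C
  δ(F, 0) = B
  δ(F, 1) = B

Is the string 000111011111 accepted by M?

accepted

B --0--> F
F --0--> B
B --0--> F
F --1--> B
B --1--> A
A --1--> D
D --0--> B
B --1--> A
A --1--> D
D --1--> E
E --1--> C
C --1--> C
End in state C, which is an accepting state.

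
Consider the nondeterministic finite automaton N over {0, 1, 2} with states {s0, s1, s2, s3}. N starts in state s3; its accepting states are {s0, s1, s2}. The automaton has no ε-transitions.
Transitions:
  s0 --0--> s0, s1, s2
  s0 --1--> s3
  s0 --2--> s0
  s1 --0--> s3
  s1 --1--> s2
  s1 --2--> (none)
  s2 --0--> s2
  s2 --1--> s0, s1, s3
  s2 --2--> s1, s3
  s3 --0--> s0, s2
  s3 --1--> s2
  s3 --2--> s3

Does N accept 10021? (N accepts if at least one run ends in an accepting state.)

accepted

Start: {s3}
read 1: {s2}
read 0: {s2}
read 0: {s2}
read 2: {s1, s3}
read 1: {s2}
Reachable ∩ accepting = {s2} — nonempty.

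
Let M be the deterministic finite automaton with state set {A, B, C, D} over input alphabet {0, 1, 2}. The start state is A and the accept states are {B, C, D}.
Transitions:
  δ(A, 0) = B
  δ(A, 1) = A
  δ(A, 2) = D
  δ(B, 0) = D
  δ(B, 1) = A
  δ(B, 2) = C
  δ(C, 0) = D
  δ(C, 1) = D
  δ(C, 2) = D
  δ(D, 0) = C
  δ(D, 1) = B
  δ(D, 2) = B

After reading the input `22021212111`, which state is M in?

A

A --2--> D
D --2--> B
B --0--> D
D --2--> B
B --1--> A
A --2--> D
D --1--> B
B --2--> C
C --1--> D
D --1--> B
B --1--> A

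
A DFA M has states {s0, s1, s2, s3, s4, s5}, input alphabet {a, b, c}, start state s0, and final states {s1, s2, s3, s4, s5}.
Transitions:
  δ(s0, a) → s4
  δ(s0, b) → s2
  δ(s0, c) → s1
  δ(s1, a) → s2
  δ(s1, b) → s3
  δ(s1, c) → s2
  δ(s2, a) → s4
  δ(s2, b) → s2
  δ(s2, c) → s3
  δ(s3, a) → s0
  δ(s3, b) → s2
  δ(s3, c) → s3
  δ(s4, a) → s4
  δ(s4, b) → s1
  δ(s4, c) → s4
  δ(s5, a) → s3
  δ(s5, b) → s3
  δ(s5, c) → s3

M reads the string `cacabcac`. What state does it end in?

s1

s0 --c--> s1
s1 --a--> s2
s2 --c--> s3
s3 --a--> s0
s0 --b--> s2
s2 --c--> s3
s3 --a--> s0
s0 --c--> s1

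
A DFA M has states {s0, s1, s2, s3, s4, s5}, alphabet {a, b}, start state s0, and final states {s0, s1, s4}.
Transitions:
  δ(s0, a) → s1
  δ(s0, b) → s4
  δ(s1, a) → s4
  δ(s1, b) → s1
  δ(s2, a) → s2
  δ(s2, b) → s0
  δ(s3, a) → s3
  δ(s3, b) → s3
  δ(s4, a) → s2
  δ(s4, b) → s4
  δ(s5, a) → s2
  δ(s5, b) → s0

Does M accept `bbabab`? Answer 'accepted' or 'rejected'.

accepted

s0 --b--> s4
s4 --b--> s4
s4 --a--> s2
s2 --b--> s0
s0 --a--> s1
s1 --b--> s1
End in state s1, which is an accepting state.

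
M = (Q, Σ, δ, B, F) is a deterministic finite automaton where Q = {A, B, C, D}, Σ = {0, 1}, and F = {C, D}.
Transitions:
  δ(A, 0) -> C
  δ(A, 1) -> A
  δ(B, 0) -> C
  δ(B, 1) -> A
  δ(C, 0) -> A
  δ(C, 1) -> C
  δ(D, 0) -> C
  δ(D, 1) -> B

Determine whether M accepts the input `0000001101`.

accepted

B --0--> C
C --0--> A
A --0--> C
C --0--> A
A --0--> C
C --0--> A
A --1--> A
A --1--> A
A --0--> C
C --1--> C
End in state C, which is an accepting state.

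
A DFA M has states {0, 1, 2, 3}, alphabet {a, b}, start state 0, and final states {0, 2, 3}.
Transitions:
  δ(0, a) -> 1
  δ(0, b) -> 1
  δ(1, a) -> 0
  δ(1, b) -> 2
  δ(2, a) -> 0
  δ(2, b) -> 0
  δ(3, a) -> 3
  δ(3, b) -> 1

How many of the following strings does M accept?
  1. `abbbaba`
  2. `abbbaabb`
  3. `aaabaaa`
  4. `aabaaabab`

3

`abbbaba`: accepted
`abbbaabb`: accepted
`aaabaaa`: accepted
`aabaaabab`: rejected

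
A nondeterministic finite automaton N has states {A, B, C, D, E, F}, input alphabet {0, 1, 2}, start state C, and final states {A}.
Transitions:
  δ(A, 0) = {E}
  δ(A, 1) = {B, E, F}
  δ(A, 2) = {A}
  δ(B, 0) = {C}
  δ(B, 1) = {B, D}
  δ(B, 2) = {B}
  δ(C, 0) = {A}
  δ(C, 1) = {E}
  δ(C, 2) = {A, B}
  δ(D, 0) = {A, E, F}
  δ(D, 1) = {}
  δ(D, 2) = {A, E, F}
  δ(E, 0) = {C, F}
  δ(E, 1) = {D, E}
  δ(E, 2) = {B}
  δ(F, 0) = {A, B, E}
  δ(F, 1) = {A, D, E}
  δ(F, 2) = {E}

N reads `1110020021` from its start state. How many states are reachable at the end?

Start: {C}
read 1: {E}
read 1: {D, E}
read 1: {D, E}
read 0: {A, C, E, F}
read 0: {A, B, C, E, F}
read 2: {A, B, E}
read 0: {C, E, F}
read 0: {A, B, C, E, F}
read 2: {A, B, E}
read 1: {B, D, E, F}
Final reachable set {B, D, E, F} has 4 states.

4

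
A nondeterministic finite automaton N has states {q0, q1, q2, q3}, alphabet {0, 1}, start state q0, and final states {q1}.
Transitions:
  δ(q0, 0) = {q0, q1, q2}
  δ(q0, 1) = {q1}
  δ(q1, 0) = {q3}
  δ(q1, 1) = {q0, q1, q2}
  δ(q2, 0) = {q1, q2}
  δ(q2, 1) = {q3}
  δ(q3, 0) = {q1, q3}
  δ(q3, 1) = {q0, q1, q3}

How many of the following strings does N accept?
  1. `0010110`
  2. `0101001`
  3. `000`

`0010110`: accepted
`0101001`: accepted
`000`: accepted

3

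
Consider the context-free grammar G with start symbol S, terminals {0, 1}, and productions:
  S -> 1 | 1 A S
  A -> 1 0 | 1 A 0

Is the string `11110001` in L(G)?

S ⇒ 1AS ⇒ 11A0S ⇒ 111A00S ⇒ 1111000S ⇒ 11110001

yes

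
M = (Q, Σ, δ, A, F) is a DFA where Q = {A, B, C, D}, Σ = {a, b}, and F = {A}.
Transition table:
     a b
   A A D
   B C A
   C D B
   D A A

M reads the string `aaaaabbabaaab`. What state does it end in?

A --a--> A
A --a--> A
A --a--> A
A --a--> A
A --a--> A
A --b--> D
D --b--> A
A --a--> A
A --b--> D
D --a--> A
A --a--> A
A --a--> A
A --b--> D

D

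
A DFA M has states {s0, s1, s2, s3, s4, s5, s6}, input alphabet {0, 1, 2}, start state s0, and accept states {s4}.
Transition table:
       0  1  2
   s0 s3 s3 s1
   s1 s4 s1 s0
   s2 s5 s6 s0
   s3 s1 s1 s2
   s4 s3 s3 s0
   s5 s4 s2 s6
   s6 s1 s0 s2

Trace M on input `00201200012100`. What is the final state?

s4

s0 --0--> s3
s3 --0--> s1
s1 --2--> s0
s0 --0--> s3
s3 --1--> s1
s1 --2--> s0
s0 --0--> s3
s3 --0--> s1
s1 --0--> s4
s4 --1--> s3
s3 --2--> s2
s2 --1--> s6
s6 --0--> s1
s1 --0--> s4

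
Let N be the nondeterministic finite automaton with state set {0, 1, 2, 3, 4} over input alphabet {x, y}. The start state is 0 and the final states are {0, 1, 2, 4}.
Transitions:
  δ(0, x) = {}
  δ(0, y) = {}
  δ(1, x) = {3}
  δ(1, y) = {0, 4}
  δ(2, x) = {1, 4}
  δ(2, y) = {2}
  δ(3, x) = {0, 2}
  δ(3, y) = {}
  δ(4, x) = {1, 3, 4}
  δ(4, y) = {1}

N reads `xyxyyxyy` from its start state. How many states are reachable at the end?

0

Start: {0}
read x: {}
The reachable set is empty and stays empty for the remaining 7 symbols.
Final reachable set {} has 0 states.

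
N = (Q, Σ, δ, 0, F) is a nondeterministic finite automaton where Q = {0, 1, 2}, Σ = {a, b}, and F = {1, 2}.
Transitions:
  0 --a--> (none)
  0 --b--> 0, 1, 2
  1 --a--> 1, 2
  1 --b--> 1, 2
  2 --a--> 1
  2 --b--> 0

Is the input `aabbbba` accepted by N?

rejected

Start: {0}
read a: {}
The reachable set is empty and stays empty for the remaining 6 symbols.
Reachable ∩ accepting = {} — empty.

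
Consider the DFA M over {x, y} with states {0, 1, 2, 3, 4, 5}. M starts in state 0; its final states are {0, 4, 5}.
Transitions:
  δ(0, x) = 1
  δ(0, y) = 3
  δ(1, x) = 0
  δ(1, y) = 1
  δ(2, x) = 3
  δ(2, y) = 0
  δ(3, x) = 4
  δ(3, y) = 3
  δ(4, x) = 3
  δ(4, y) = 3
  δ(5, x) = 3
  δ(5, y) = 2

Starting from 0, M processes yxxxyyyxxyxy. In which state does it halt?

3

0 --y--> 3
3 --x--> 4
4 --x--> 3
3 --x--> 4
4 --y--> 3
3 --y--> 3
3 --y--> 3
3 --x--> 4
4 --x--> 3
3 --y--> 3
3 --x--> 4
4 --y--> 3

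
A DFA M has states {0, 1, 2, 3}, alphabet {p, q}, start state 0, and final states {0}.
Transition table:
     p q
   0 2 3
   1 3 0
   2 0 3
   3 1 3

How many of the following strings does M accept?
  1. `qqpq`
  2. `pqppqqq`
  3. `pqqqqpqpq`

1

`qqpq`: accepted
`pqppqqq`: rejected
`pqqqqpqpq`: rejected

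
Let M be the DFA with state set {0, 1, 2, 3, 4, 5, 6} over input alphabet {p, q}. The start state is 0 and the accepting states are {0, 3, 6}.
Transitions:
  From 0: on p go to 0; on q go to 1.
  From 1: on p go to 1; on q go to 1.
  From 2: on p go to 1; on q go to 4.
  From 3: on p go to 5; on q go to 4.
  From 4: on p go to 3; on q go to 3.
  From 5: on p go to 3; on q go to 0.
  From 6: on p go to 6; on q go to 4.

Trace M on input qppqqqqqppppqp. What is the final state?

1

0 --q--> 1
1 --p--> 1
1 --p--> 1
1 --q--> 1
1 --q--> 1
1 --q--> 1
1 --q--> 1
1 --q--> 1
1 --p--> 1
1 --p--> 1
1 --p--> 1
1 --p--> 1
1 --q--> 1
1 --p--> 1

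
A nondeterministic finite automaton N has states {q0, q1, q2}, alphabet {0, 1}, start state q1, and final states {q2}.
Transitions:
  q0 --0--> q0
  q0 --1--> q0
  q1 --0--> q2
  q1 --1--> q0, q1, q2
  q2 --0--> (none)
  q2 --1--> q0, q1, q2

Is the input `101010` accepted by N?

Start: {q1}
read 1: {q0, q1, q2}
read 0: {q0, q2}
read 1: {q0, q1, q2}
read 0: {q0, q2}
read 1: {q0, q1, q2}
read 0: {q0, q2}
Reachable ∩ accepting = {q2} — nonempty.

accepted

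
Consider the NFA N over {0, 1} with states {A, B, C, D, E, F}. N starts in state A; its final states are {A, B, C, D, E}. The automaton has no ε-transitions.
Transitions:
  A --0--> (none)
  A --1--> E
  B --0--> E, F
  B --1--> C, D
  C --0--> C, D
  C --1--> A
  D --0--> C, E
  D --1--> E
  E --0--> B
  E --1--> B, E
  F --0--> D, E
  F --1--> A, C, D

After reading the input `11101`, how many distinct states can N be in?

Start: {A}
read 1: {E}
read 1: {B, E}
read 1: {B, C, D, E}
read 0: {B, C, D, E, F}
read 1: {A, B, C, D, E}
Final reachable set {A, B, C, D, E} has 5 states.

5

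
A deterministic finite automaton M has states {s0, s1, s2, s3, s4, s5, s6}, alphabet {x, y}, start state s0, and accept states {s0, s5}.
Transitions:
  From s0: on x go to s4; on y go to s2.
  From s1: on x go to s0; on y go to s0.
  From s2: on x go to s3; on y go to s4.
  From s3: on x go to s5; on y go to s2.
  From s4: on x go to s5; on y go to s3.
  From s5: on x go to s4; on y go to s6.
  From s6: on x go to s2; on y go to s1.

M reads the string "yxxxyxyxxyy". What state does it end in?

s0 --y--> s2
s2 --x--> s3
s3 --x--> s5
s5 --x--> s4
s4 --y--> s3
s3 --x--> s5
s5 --y--> s6
s6 --x--> s2
s2 --x--> s3
s3 --y--> s2
s2 --y--> s4

s4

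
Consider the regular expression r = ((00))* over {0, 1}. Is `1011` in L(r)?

no

1011 cannot be split into zero or more pieces each matching (00).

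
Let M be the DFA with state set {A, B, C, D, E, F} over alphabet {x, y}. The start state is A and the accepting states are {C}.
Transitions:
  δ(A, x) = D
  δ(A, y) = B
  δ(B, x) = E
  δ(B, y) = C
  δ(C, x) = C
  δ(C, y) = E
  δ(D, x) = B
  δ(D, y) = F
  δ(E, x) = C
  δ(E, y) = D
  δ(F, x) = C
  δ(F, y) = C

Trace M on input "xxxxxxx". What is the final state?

C

A --x--> D
D --x--> B
B --x--> E
E --x--> C
C --x--> C
C --x--> C
C --x--> C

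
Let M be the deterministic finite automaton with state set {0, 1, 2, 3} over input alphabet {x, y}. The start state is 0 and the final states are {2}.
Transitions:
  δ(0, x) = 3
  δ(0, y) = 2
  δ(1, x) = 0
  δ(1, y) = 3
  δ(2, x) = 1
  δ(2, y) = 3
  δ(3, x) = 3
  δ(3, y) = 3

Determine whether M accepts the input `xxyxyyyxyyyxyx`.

rejected

0 --x--> 3
3 --x--> 3
3 --y--> 3
3 --x--> 3
3 --y--> 3
3 --y--> 3
3 --y--> 3
3 --x--> 3
3 --y--> 3
3 --y--> 3
3 --y--> 3
3 --x--> 3
3 --y--> 3
3 --x--> 3
End in state 3, which is not an accepting state.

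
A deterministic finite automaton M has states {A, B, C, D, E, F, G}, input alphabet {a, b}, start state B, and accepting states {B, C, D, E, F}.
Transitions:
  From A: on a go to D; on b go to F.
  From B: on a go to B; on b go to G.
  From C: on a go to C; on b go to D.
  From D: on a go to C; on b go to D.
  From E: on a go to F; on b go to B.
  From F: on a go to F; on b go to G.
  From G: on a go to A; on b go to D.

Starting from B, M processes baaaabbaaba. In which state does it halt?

B --b--> G
G --a--> A
A --a--> D
D --a--> C
C --a--> C
C --b--> D
D --b--> D
D --a--> C
C --a--> C
C --b--> D
D --a--> C

C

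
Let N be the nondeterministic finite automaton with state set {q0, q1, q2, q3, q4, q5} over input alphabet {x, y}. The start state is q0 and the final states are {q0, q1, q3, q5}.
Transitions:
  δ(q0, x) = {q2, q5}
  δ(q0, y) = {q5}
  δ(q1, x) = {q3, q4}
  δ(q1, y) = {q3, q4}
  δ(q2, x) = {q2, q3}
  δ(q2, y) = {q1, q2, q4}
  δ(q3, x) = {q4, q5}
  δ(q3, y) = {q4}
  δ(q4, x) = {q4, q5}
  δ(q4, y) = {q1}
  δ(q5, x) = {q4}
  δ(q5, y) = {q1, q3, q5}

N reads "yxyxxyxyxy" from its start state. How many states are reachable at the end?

4

Start: {q0}
read y: {q5}
read x: {q4}
read y: {q1}
read x: {q3, q4}
read x: {q4, q5}
read y: {q1, q3, q5}
read x: {q3, q4, q5}
read y: {q1, q3, q4, q5}
read x: {q3, q4, q5}
read y: {q1, q3, q4, q5}
Final reachable set {q1, q3, q4, q5} has 4 states.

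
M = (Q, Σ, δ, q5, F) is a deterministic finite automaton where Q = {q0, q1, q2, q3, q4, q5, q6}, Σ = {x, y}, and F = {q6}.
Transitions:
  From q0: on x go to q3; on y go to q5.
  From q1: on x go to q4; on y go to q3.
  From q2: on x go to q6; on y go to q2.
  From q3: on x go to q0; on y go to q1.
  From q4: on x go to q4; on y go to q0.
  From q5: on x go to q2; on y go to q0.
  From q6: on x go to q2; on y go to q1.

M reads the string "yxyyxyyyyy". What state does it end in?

q5

q5 --y--> q0
q0 --x--> q3
q3 --y--> q1
q1 --y--> q3
q3 --x--> q0
q0 --y--> q5
q5 --y--> q0
q0 --y--> q5
q5 --y--> q0
q0 --y--> q5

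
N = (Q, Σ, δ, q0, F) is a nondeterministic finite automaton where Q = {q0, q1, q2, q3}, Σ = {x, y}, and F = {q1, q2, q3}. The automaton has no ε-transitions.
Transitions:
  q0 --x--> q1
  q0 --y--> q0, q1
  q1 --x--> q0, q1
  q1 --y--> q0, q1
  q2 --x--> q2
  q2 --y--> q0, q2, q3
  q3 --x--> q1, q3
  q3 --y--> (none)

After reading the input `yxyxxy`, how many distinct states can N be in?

Start: {q0}
read y: {q0, q1}
read x: {q0, q1}
read y: {q0, q1}
read x: {q0, q1}
read x: {q0, q1}
read y: {q0, q1}
Final reachable set {q0, q1} has 2 states.

2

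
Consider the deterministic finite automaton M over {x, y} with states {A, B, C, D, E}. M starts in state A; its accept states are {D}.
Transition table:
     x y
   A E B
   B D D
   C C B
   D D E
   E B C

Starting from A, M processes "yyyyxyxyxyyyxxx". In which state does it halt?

C

A --y--> B
B --y--> D
D --y--> E
E --y--> C
C --x--> C
C --y--> B
B --x--> D
D --y--> E
E --x--> B
B --y--> D
D --y--> E
E --y--> C
C --x--> C
C --x--> C
C --x--> C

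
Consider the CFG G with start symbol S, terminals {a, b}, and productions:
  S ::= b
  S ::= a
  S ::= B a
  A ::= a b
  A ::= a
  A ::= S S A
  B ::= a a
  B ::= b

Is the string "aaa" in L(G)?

S ⇒ Ba ⇒ aaa

yes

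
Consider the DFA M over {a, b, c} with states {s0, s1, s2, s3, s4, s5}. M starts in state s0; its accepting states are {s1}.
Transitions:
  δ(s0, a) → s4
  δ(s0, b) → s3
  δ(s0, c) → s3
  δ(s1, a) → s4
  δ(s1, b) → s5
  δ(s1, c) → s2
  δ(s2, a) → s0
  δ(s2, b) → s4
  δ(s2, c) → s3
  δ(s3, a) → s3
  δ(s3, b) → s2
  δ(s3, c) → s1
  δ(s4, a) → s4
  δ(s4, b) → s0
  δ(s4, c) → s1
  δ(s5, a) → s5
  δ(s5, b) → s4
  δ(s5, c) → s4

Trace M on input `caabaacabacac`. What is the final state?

s1

s0 --c--> s3
s3 --a--> s3
s3 --a--> s3
s3 --b--> s2
s2 --a--> s0
s0 --a--> s4
s4 --c--> s1
s1 --a--> s4
s4 --b--> s0
s0 --a--> s4
s4 --c--> s1
s1 --a--> s4
s4 --c--> s1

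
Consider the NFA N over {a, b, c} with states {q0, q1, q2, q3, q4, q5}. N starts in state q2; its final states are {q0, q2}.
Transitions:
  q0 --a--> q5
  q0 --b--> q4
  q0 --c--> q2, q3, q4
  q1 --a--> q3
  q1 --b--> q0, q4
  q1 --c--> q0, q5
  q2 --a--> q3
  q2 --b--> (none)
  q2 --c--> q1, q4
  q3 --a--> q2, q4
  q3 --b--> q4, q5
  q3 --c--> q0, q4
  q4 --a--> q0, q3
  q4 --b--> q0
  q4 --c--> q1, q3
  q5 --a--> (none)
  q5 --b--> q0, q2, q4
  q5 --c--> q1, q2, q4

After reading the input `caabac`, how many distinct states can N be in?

Start: {q2}
read c: {q1, q4}
read a: {q0, q3}
read a: {q2, q4, q5}
read b: {q0, q2, q4}
read a: {q0, q3, q5}
read c: {q0, q1, q2, q3, q4}
Final reachable set {q0, q1, q2, q3, q4} has 5 states.

5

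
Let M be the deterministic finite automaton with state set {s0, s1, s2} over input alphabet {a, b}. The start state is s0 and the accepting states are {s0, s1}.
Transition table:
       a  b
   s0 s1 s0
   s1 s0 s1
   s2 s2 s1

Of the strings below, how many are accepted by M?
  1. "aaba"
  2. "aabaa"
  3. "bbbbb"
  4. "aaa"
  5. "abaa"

5

"aaba": accepted
"aabaa": accepted
"bbbbb": accepted
"aaa": accepted
"abaa": accepted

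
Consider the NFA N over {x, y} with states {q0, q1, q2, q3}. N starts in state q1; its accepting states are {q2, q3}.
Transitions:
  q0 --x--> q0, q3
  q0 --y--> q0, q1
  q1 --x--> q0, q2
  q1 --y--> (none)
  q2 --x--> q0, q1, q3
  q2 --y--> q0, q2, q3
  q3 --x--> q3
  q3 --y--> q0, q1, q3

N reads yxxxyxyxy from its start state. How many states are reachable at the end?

Start: {q1}
read y: {}
The reachable set is empty and stays empty for the remaining 8 symbols.
Final reachable set {} has 0 states.

0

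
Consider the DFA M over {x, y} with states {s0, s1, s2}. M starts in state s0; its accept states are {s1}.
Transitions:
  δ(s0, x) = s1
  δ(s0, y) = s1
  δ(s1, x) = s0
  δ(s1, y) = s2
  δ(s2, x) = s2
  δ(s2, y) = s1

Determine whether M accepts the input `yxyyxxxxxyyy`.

s0 --y--> s1
s1 --x--> s0
s0 --y--> s1
s1 --y--> s2
s2 --x--> s2
s2 --x--> s2
s2 --x--> s2
s2 --x--> s2
s2 --x--> s2
s2 --y--> s1
s1 --y--> s2
s2 --y--> s1
End in state s1, which is an accepting state.

accepted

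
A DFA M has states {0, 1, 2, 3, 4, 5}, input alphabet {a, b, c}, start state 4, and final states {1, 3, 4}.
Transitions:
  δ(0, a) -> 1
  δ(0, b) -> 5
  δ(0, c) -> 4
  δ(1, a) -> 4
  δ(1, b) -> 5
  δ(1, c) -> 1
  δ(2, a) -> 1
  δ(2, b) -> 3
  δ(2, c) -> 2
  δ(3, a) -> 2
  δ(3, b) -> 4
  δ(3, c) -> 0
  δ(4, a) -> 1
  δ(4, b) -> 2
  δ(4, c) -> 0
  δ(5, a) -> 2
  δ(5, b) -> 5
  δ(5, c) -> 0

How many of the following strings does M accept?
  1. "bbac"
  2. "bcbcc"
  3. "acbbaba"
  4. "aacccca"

"bbac": rejected
"bcbcc": accepted
"acbbaba": rejected
"aacccca": accepted

2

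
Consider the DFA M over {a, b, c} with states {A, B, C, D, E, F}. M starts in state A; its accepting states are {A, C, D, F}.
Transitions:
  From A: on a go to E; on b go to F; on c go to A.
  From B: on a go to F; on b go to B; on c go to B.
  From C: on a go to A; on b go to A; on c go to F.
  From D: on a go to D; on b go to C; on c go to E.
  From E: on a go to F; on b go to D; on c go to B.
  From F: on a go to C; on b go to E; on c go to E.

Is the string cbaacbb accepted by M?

A --c--> A
A --b--> F
F --a--> C
C --a--> A
A --c--> A
A --b--> F
F --b--> E
End in state E, which is not an accepting state.

rejected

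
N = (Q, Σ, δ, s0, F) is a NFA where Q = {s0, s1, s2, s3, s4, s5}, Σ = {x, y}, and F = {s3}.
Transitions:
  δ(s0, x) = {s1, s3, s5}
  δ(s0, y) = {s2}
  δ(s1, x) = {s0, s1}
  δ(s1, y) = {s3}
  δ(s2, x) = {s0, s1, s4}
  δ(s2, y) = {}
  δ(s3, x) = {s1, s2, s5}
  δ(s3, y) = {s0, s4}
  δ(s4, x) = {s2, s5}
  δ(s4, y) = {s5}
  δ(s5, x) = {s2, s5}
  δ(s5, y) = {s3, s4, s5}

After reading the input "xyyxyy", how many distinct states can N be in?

5

Start: {s0}
read x: {s1, s3, s5}
read y: {s0, s3, s4, s5}
read y: {s0, s2, s3, s4, s5}
read x: {s0, s1, s2, s3, s4, s5}
read y: {s0, s2, s3, s4, s5}
read y: {s0, s2, s3, s4, s5}
Final reachable set {s0, s2, s3, s4, s5} has 5 states.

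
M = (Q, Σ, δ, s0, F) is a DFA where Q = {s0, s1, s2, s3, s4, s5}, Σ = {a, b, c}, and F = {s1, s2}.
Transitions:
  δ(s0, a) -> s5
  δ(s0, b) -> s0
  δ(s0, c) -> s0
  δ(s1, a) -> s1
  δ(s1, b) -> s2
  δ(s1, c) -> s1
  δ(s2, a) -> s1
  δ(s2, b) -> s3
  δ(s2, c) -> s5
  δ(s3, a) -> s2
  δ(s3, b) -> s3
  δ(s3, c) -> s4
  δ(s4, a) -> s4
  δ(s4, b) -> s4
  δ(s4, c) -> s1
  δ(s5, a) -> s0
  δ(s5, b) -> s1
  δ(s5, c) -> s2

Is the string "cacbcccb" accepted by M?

accepted

s0 --c--> s0
s0 --a--> s5
s5 --c--> s2
s2 --b--> s3
s3 --c--> s4
s4 --c--> s1
s1 --c--> s1
s1 --b--> s2
End in state s2, which is an accepting state.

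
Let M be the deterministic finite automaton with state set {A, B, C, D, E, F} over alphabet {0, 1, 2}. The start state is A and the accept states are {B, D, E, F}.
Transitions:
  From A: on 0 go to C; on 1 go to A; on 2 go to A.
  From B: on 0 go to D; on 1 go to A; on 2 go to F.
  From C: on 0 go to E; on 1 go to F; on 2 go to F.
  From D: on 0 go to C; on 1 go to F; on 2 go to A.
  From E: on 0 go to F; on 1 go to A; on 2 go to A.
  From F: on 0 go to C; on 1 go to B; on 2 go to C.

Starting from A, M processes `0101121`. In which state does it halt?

B

A --0--> C
C --1--> F
F --0--> C
C --1--> F
F --1--> B
B --2--> F
F --1--> B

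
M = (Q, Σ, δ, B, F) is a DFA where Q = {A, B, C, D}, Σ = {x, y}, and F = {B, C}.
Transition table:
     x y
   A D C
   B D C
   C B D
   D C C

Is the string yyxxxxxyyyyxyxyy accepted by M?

B --y--> C
C --y--> D
D --x--> C
C --x--> B
B --x--> D
D --x--> C
C --x--> B
B --y--> C
C --y--> D
D --y--> C
C --y--> D
D --x--> C
C --y--> D
D --x--> C
C --y--> D
D --y--> C
End in state C, which is an accepting state.

accepted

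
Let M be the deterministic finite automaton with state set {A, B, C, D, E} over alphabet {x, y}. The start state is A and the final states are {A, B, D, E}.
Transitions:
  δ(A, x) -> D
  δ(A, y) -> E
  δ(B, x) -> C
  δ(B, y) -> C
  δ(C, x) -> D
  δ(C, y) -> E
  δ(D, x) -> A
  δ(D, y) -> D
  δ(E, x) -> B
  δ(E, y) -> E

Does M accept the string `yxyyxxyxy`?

A --y--> E
E --x--> B
B --y--> C
C --y--> E
E --x--> B
B --x--> C
C --y--> E
E --x--> B
B --y--> C
End in state C, which is not an accepting state.

rejected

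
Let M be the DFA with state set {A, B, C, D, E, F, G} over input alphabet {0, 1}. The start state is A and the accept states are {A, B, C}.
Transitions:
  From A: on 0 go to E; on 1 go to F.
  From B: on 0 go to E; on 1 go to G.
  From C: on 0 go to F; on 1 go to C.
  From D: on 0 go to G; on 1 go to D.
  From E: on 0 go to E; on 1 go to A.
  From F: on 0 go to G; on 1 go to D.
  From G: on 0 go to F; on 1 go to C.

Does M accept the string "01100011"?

A --0--> E
E --1--> A
A --1--> F
F --0--> G
G --0--> F
F --0--> G
G --1--> C
C --1--> C
End in state C, which is an accepting state.

accepted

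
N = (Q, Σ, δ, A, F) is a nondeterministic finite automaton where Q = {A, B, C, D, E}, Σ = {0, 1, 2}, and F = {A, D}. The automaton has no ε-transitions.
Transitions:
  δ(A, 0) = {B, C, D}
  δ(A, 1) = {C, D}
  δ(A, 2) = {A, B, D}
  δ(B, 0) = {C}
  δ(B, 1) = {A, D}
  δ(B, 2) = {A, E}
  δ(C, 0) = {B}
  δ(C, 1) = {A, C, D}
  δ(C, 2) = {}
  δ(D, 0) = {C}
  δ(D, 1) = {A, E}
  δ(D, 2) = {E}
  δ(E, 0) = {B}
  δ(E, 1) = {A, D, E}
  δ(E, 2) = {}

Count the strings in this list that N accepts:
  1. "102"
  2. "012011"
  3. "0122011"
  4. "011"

4

"102": accepted
"012011": accepted
"0122011": accepted
"011": accepted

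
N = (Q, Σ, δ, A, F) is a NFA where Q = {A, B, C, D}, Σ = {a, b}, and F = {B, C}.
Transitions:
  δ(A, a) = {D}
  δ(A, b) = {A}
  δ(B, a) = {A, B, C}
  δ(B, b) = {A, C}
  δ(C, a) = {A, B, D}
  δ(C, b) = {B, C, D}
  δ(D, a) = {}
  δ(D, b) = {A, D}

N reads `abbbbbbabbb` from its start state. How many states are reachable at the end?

2

Start: {A}
read a: {D}
read b: {A, D}
read b: {A, D}
read b: {A, D}
read b: {A, D}
read b: {A, D}
read b: {A, D}
read a: {D}
read b: {A, D}
read b: {A, D}
read b: {A, D}
Final reachable set {A, D} has 2 states.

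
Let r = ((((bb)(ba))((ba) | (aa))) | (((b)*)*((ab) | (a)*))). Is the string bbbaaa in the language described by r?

The left alternative (((bb)(ba))((ba)|(aa))) matches bbbaaa.

yes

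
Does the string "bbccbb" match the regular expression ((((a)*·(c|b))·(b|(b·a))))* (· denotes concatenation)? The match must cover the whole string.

bbccbb cannot be split into zero or more pieces each matching (((a)*·(c|b))·(b|(b·a))).

no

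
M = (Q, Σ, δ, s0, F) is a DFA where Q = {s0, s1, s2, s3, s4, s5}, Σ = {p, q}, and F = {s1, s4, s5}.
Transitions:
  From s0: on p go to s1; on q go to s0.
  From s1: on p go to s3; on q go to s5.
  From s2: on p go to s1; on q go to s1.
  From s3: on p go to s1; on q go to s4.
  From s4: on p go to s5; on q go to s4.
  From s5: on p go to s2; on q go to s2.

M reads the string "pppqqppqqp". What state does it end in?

s0 --p--> s1
s1 --p--> s3
s3 --p--> s1
s1 --q--> s5
s5 --q--> s2
s2 --p--> s1
s1 --p--> s3
s3 --q--> s4
s4 --q--> s4
s4 --p--> s5

s5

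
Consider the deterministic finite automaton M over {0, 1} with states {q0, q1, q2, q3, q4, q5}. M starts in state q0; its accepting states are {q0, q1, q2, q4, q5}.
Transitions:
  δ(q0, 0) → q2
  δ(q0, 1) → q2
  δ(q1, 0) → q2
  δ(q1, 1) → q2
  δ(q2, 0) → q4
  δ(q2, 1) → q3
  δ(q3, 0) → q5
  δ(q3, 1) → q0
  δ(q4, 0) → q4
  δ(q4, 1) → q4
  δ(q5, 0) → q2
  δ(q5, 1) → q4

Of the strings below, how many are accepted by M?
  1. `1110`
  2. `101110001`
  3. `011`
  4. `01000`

`1110`: accepted
`101110001`: accepted
`011`: accepted
`01000`: accepted

4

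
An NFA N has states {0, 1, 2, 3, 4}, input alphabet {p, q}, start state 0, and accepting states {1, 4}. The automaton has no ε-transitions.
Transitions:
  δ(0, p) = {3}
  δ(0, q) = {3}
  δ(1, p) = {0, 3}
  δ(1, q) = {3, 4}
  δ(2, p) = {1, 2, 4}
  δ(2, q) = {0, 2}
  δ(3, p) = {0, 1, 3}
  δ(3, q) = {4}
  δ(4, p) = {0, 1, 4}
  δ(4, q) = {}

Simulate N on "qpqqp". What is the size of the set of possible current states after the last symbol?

3

Start: {0}
read q: {3}
read p: {0, 1, 3}
read q: {3, 4}
read q: {4}
read p: {0, 1, 4}
Final reachable set {0, 1, 4} has 3 states.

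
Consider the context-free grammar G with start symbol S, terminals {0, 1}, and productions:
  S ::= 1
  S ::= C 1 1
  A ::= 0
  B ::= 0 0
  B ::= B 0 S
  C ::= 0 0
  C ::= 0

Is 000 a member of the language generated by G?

no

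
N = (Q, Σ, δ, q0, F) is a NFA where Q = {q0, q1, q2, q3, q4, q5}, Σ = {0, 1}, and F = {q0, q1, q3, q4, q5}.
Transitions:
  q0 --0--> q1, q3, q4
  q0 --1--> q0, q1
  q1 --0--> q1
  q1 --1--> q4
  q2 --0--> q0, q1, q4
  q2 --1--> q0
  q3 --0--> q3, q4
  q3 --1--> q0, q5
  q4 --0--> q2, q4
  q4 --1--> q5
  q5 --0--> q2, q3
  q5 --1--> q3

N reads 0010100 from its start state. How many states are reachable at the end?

Start: {q0}
read 0: {q1, q3, q4}
read 0: {q1, q2, q3, q4}
read 1: {q0, q4, q5}
read 0: {q1, q2, q3, q4}
read 1: {q0, q4, q5}
read 0: {q1, q2, q3, q4}
read 0: {q0, q1, q2, q3, q4}
Final reachable set {q0, q1, q2, q3, q4} has 5 states.

5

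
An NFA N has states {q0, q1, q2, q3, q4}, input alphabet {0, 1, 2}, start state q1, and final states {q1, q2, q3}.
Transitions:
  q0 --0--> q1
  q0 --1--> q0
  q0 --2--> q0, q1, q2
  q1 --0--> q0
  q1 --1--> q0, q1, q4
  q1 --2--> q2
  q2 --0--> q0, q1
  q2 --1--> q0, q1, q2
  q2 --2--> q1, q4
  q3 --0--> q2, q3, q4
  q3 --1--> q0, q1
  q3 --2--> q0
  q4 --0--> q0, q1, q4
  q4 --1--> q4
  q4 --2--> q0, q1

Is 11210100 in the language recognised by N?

accepted

Start: {q1}
read 1: {q0, q1, q4}
read 1: {q0, q1, q4}
read 2: {q0, q1, q2}
read 1: {q0, q1, q2, q4}
read 0: {q0, q1, q4}
read 1: {q0, q1, q4}
read 0: {q0, q1, q4}
read 0: {q0, q1, q4}
Reachable ∩ accepting = {q1} — nonempty.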